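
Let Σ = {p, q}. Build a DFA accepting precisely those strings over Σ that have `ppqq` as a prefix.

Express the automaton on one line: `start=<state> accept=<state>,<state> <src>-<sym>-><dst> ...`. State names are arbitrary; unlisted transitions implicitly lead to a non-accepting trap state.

Check the first 4 symbols one by one: S0 through S3 record how many have matched `ppqq` so far; any wrong symbol goes to the dead state S5. After all 4 match we enter the accepting sink S4.
A 6-state machine:
        p   q  
>  S0   S1  S5 
   S1   S2  S5 
   S2   S5  S3 
   S3   S5  S4 
 * S4   S4  S4 
   S5   S5  S5 
(> = start, * = accepting)

start=S0 accept=S4 S0-p->S1 S0-q->S5 S1-p->S2 S1-q->S5 S2-p->S5 S2-q->S3 S3-p->S5 S3-q->S4 S4-p->S4 S4-q->S4 S5-p->S5 S5-q->S5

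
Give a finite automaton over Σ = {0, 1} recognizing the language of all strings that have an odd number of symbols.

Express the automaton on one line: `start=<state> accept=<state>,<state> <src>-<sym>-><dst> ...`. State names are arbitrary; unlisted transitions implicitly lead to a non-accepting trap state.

start=s0 accept=s1 s0-0->s1 s0-1->s1 s1-0->s0 s1-1->s0

Only the length mod 2 matters, so use a 2-cycle: from any state, every input symbol moves to the next state, wrapping s1 back to s0. Mark s1 accepting.
        0   1  
>  s0   s1  s1 
 * s1   s0  s0 
(> = start, * = accepting)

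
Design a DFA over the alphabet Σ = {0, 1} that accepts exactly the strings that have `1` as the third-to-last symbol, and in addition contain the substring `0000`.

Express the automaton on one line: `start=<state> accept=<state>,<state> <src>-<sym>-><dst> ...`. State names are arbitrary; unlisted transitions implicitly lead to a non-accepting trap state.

Build one automaton per condition and run them in lockstep. One (15 states) tracks the last 3 symbols read; the other (5 states) tracks whether and how much of `0000` has been seen. Each combined state is a pair, one component from each; accept when both components accept. After merging equivalent states the machine shrinks.
          0    1  
>  S0     S1   S0 
   S1     S2   S0 
   S2     S3   S0 
   S3     S4   S0 
   S4     S4   S5 
   S5     S6   S7 
   S6     S8   S9 
   S7    S10  S11 
 * S8     S4   S5 
 * S9     S6   S7 
 * S10    S8   S9 
 * S11   S10  S11 
(> = start, * = accepting)

start=S0 accept=S8,S9,S10,S11 S0-0->S1 S0-1->S0 S1-0->S2 S1-1->S0 S2-0->S3 S2-1->S0 S3-0->S4 S3-1->S0 S4-0->S4 S4-1->S5 S5-0->S6 S5-1->S7 S6-0->S8 S6-1->S9 S7-0->S10 S7-1->S11 S8-0->S4 S8-1->S5 S9-0->S6 S9-1->S7 S10-0->S8 S10-1->S9 S11-0->S10 S11-1->S11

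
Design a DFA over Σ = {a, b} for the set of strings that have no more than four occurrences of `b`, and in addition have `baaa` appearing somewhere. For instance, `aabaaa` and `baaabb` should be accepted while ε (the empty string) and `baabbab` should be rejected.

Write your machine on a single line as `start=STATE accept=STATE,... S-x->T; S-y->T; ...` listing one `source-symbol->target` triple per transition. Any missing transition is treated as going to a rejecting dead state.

Build one automaton per condition and run them in lockstep. One (6 states) tracks the count of `b`s, saturating at 5; the other (5 states) tracks whether and how much of `baaa` has been seen. Each combined state is a pair, one component from each; accept when both components accept. After merging equivalent states the machine shrinks.
          a    b  
>  S0     S0   S1 
   S1     S2   S3 
   S2     S4   S3 
   S3     S5   S6 
   S4     S7   S3 
   S5     S8   S6 
   S6     S9  S10 
 * S7     S7  S11 
   S8    S11   S6 
   S9    S12  S10 
   S10   S13  S14 
 * S11   S11  S15 
   S12   S15  S10 
   S13   S16  S14 
   S14   S14  S14 
 * S15   S15  S17 
   S16   S17  S14 
 * S17   S17  S14 
(> = start, * = accepting)

start=S0; accept=S7,S11,S15,S17; S0-a->S0; S0-b->S1; S1-a->S2; S1-b->S3; S2-a->S4; S2-b->S3; S3-a->S5; S3-b->S6; S4-a->S7; S4-b->S3; S5-a->S8; S5-b->S6; S6-a->S9; S6-b->S10; S7-a->S7; S7-b->S11; S8-a->S11; S8-b->S6; S9-a->S12; S9-b->S10; S10-a->S13; S10-b->S14; S11-a->S11; S11-b->S15; S12-a->S15; S12-b->S10; S13-a->S16; S13-b->S14; S14-a->S14; S14-b->S14; S15-a->S15; S15-b->S17; S16-a->S17; S16-b->S14; S17-a->S17; S17-b->S14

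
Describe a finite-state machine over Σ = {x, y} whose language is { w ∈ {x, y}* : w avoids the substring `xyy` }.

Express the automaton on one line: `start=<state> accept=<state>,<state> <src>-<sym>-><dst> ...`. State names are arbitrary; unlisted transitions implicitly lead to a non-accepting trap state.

start=S0 accept=S0,S1,S2 S0-x->S1 S0-y->S0 S1-x->S1 S1-y->S2 S2-x->S1 S2-y->S3 S3-x->S3 S3-y->S3

This is the complement of 'contains `xyy`'. Use the same substring-matching states — S0 through S3 holding how much of `xyy` has just been matched — but flip the accepting set: everything except the trap S3 accepts.
4 states suffice.
        x   y  
>* S0   S1  S0 
 * S1   S1  S2 
 * S2   S1  S3 
   S3   S3  S3 
(> = start, * = accepting)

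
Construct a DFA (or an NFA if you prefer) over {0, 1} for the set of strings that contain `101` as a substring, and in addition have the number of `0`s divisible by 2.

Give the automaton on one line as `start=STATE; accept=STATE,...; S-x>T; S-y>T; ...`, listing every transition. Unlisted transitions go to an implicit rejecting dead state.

Handle the two conditions separately and then intersect. The first has 4 states tracking whether and how much of `101` has been seen; the second has 2 states tracking the count of `0`s modulo 2. A product state is a pair (one from each), accepting exactly when both do.
        0   1  
>  S0   S1  S2 
   S1   S0  S3 
   S2   S4  S2 
   S3   S5  S3 
   S4   S0  S6 
   S5   S1  S7 
   S6   S7  S6 
 * S7   S6  S7 
(> = start, * = accepting)

start=S0; accept=S7; S0-0>S1; S0-1>S2; S1-0>S0; S1-1>S3; S2-0>S4; S2-1>S2; S3-0>S5; S3-1>S3; S4-0>S0; S4-1>S6; S5-0>S1; S5-1>S7; S6-0>S7; S6-1>S6; S7-0>S6; S7-1>S7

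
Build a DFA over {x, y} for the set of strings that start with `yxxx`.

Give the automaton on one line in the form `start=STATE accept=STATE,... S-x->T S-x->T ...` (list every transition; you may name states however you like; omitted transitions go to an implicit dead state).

Walk along `yxxx` while the input agrees: from S0 take `y` to S1, and so on. Any deviation drops to the rejecting sink S5. Once S4 is reached the prefix is confirmed and every continuation is accepted.
        x   y  
>  S0   S5  S1 
   S1   S2  S5 
   S2   S3  S5 
   S3   S4  S5 
 * S4   S4  S4 
   S5   S5  S5 
(> = start, * = accepting)

start=S0 accept=S4 S0-x->S5 S0-y->S1 S1-x->S2 S1-y->S5 S2-x->S3 S2-y->S5 S3-x->S4 S3-y->S5 S4-x->S4 S4-y->S4 S5-x->S5 S5-y->S5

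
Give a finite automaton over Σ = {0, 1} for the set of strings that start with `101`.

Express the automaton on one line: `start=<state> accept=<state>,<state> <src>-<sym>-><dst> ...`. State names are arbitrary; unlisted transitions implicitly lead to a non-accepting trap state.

Walk along `101` while the input agrees: from A take `1` to B, and so on. Any deviation drops to the rejecting sink E. Once D is reached the prefix is confirmed and every continuation is accepted.
With 5 states:
       0  1 
>  A   E  B 
   B   C  E 
   C   E  D 
 * D   D  D 
   E   E  E 
(> = start, * = accepting)

start=A accept=D A-0->E A-1->B B-0->C B-1->E C-0->E C-1->D D-0->D D-1->D E-0->E E-1->E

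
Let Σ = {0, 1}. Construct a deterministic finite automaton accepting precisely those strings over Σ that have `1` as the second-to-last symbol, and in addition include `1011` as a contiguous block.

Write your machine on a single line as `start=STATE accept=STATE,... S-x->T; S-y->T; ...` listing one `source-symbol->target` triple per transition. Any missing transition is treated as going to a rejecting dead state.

Handle the two conditions separately and then intersect. One (7 states) tracks the last 2 symbols read; the other (5 states) tracks whether and how much of `1011` has been seen. Each combined state is a pair, one component from each; accept when both components accept. Minimizing collapses redundant product states.
An 8-state machine:
        0   1  
>  q0   q0  q1 
   q1   q2  q1 
   q2   q0  q3 
   q3   q2  q4 
 * q4   q5  q4 
 * q5   q6  q7 
   q6   q6  q7 
   q7   q5  q4 
(> = start, * = accepting)

start=q0; accept=q4,q5; q0-0->q0; q0-1->q1; q1-0->q2; q1-1->q1; q2-0->q0; q2-1->q3; q3-0->q2; q3-1->q4; q4-0->q5; q4-1->q4; q5-0->q6; q5-1->q7; q6-0->q6; q6-1->q7; q7-0->q5; q7-1->q4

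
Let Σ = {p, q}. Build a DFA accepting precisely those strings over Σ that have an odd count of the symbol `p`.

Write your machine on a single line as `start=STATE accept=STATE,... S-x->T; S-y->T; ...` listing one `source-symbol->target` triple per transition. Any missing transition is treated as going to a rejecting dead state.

The only thing that matters is how many `p`s have appeared, reduced mod 2. Use one state per residue: s0 for 0, …, s1 for 1. Reading `p` moves to the next residue; anything else stays put. s1 is accepting.
With 2 states:
        p   q  
>  s0   s1  s0 
 * s1   s0  s1 
(> = start, * = accepting)

start=s0; accept=s1; s0-p->s1; s0-q->s0; s1-p->s0; s1-q->s1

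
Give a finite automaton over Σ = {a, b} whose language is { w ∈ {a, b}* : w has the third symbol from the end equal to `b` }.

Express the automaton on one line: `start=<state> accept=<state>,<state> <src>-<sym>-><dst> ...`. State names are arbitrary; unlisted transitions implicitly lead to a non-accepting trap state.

start=s0 accept=s11,s12,s13,s14 s0-a->s1 s0-b->s2 s1-a->s3 s1-b->s4 s2-a->s5 s2-b->s6 s3-a->s7 s3-b->s8 s4-a->s9 s4-b->s10 s5-a->s11 s5-b->s12 s6-a->s13 s6-b->s14 s7-a->s7 s7-b->s8 s8-a->s9 s8-b->s10 s9-a->s11 s9-b->s12 s10-a->s13 s10-b->s14 s11-a->s7 s11-b->s8 s12-a->s9 s12-b->s10 s13-a->s11 s13-b->s12 s14-a->s13 s14-b->s14

Because acceptance depends on a position counted from the end, the machine has to buffer the most recent 3 symbols. Make each state the string of the last up-to-3 symbols read; on input `x` shift the window left and append `x`. Accept when the buffered window has length 3 and begins with `b`.
          a    b  
>  s0     s1   s2 
   s1     s3   s4 
   s2     s5   s6 
   s3     s7   s8 
   s4     s9  s10 
   s5    s11  s12 
   s6    s13  s14 
   s7     s7   s8 
   s8     s9  s10 
   s9    s11  s12 
   s10   s13  s14 
 * s11    s7   s8 
 * s12    s9  s10 
 * s13   s11  s12 
 * s14   s13  s14 
(> = start, * = accepting)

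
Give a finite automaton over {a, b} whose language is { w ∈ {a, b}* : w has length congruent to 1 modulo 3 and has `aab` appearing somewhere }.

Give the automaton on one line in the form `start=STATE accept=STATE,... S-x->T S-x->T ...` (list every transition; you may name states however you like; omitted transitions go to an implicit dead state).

start=q0 accept=q10 q0-a->q1 q0-b->q2 q1-a->q3 q1-b->q4 q2-a->q5 q2-b->q4 q3-a->q6 q3-b->q7 q4-a->q8 q4-b->q0 q5-a->q6 q5-b->q0 q6-a->q9 q6-b->q10 q7-a->q10 q7-b->q10 q8-a->q9 q8-b->q2 q9-a->q3 q9-b->q11 q10-a->q11 q10-b->q11 q11-a->q7 q11-b->q7

Handle the two conditions separately and then intersect. The first has 3 states tracking the input length modulo 3; the second has 4 states tracking whether and how much of `aab` has been seen. A product state is a pair (one from each), accepting exactly when both do.
          a    b  
>  q0     q1   q2 
   q1     q3   q4 
   q2     q5   q4 
   q3     q6   q7 
   q4     q8   q0 
   q5     q6   q0 
   q6     q9  q10 
   q7    q10  q10 
   q8     q9   q2 
   q9     q3  q11 
 * q10   q11  q11 
   q11    q7   q7 
(> = start, * = accepting)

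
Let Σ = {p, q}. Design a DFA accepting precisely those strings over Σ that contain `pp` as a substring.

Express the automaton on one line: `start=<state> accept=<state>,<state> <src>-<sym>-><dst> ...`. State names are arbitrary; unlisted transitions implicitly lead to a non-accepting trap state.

start=A accept=C A-p->B A-q->A B-p->C B-q->A C-p->C C-q->C

States A..B record the length of the longest prefix of `pp` that matches the current input suffix. Reaching C means `pp` has been seen, and we stay there forever. Accept from C.
A 3-state machine:
       p  q 
>  A   B  A 
   B   C  A 
 * C   C  C 
(> = start, * = accepting)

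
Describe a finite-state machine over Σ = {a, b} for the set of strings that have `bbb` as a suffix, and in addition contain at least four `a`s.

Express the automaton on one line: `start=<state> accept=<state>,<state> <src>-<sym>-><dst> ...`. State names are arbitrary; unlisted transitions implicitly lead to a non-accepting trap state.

start=s0 accept=s7 s0-a->s1 s0-b->s0 s1-a->s2 s1-b->s1 s2-a->s3 s2-b->s2 s3-a->s4 s3-b->s3 s4-a->s4 s4-b->s5 s5-a->s4 s5-b->s6 s6-a->s4 s6-b->s7 s7-a->s4 s7-b->s7

Run two small machines in parallel and take their product. One (4 states) tracks how much of the suffix `bbb` has currently been matched; the other (6 states) tracks the count of `a`s, saturating at 5. Each combined state is a pair, one component from each; accept when both components accept. Minimizing collapses redundant product states.
        a   b  
>  s0   s1  s0 
   s1   s2  s1 
   s2   s3  s2 
   s3   s4  s3 
   s4   s4  s5 
   s5   s4  s6 
   s6   s4  s7 
 * s7   s4  s7 
(> = start, * = accepting)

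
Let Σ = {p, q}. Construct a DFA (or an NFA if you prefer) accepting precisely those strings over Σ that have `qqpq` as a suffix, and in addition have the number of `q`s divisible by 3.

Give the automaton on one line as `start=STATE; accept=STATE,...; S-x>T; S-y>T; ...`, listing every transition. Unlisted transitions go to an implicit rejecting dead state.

start=S0; accept=S6; S0-p>S0; S0-q>S1; S1-p>S2; S1-q>S3; S2-p>S2; S2-q>S4; S3-p>S5; S3-q>S0; S4-p>S4; S4-q>S0; S5-p>S4; S5-q>S6; S6-p>S0; S6-q>S1

Handle the two conditions separately and then intersect. One (5 states) tracks how much of the suffix `qqpq` has currently been matched; the other (3 states) tracks the count of `q`s modulo 3. Each combined state is a pair, one component from each; accept when both components accept. After merging equivalent states the machine shrinks.
With 7 states:
        p   q  
>  S0   S0  S1 
   S1   S2  S3 
   S2   S2  S4 
   S3   S5  S0 
   S4   S4  S0 
   S5   S4  S6 
 * S6   S0  S1 
(> = start, * = accepting)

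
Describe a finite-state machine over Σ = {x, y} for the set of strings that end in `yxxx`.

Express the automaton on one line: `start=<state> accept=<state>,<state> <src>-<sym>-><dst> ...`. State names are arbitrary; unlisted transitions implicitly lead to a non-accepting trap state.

start=q0 accept=q4 q0-x->q0 q0-y->q1 q1-x->q2 q1-y->q1 q2-x->q3 q2-y->q1 q3-x->q4 q3-y->q1 q4-x->q0 q4-y->q1

Let each state record the length of the longest suffix of the input read so far that is also a prefix of `yxxx`. q1 means the last symbol is `y`; q2 means the last 2 symbols are `yx`; q3 means the last 3 symbols are `yxx`; q4 means the last 4 symbols are `yxxx`. Accept only at q4, where the string currently ends in `yxxx`.
        x   y  
>  q0   q0  q1 
   q1   q2  q1 
   q2   q3  q1 
   q3   q4  q1 
 * q4   q0  q1 
(> = start, * = accepting)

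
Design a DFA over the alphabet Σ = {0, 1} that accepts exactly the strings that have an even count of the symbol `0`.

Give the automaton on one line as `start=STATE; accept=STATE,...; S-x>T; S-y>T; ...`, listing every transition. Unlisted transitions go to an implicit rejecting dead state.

Keep the running count of `0`s modulo 2: each `0` advances along the cycle q0 → q1 → q0 while other symbols loop. Accept at q0.
A 2-state machine:
        0   1  
>* q0   q1  q0 
   q1   q0  q1 
(> = start, * = accepting)

start=q0; accept=q0; q0-0>q1; q0-1>q0; q1-0>q0; q1-1>q1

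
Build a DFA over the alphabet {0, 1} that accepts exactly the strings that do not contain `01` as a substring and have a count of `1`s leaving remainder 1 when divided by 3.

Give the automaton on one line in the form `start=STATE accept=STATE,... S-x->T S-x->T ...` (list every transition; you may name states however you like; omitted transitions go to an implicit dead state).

start=S0 accept=S2,S3 S0-0->S1 S0-1->S2 S1-0->S1 S1-1->S1 S2-0->S3 S2-1->S4 S3-0->S3 S3-1->S1 S4-0->S1 S4-1->S0

Build one automaton per condition and run them in lockstep. One (3 states) tracks partial matches of the forbidden pattern `01`; the other (3 states) tracks the count of `1`s modulo 3. Each combined state is a pair, one component from each; accept when both components accept. Equivalent product states are then merged.
A 5-state machine:
        0   1  
>  S0   S1  S2 
   S1   S1  S1 
 * S2   S3  S4 
 * S3   S3  S1 
   S4   S1  S0 
(> = start, * = accepting)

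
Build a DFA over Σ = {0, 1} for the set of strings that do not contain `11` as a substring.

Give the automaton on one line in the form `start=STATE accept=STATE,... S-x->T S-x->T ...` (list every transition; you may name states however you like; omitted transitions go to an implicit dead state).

start=A accept=A,B A-0->A A-1->B B-0->A B-1->C C-0->C C-1->C

Track partial matches of the forbidden pattern `11`. State C is a dead state reached once `11` has occurred; every other state accepts. A means no part of `11` is currently matched.
With 3 states:
       0  1 
>* A   A  B 
 * B   A  C 
   C   C  C 
(> = start, * = accepting)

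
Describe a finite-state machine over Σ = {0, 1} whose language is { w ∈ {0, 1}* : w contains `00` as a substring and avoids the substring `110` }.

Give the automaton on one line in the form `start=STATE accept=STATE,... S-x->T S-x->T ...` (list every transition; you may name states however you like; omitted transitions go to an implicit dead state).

start=s0 accept=s3,s5,s7 s0-0->s1 s0-1->s2 s1-0->s3 s1-1->s2 s2-0->s1 s2-1->s4 s3-0->s3 s3-1->s5 s4-0->s6 s4-1->s4 s5-0->s3 s5-1->s7 s6-0->s8 s6-1->s9 s7-0->s8 s7-1->s7 s8-0->s8 s8-1->s8 s9-0->s6 s9-1->s9

Build one automaton per condition and run them in lockstep. One (3 states) tracks whether and how much of `00` has been seen; the other (4 states) tracks partial matches of the forbidden pattern `110`. Each combined state is a pair, one component from each; accept when both components accept.
10 states suffice.
        0   1  
>  s0   s1  s2 
   s1   s3  s2 
   s2   s1  s4 
 * s3   s3  s5 
   s4   s6  s4 
 * s5   s3  s7 
   s6   s8  s9 
 * s7   s8  s7 
   s8   s8  s8 
   s9   s6  s9 
(> = start, * = accepting)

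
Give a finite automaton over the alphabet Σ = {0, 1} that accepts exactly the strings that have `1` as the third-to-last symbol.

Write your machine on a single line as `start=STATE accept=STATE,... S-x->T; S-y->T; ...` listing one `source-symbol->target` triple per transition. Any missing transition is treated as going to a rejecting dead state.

Because acceptance depends on a position counted from the end, the machine has to buffer the most recent 3 symbols. Make each state the string of the last up-to-3 symbols read; on input `x` shift the window left and append `x`. Accept when the buffered window has length 3 and begins with `1`.
With 15 states:
          0    1  
>  s0     s1   s2 
   s1     s3   s4 
   s2     s5   s6 
   s3     s7   s8 
   s4     s9  s10 
   s5    s11  s12 
   s6    s13  s14 
   s7     s7   s8 
   s8     s9  s10 
   s9    s11  s12 
   s10   s13  s14 
 * s11    s7   s8 
 * s12    s9  s10 
 * s13   s11  s12 
 * s14   s13  s14 
(> = start, * = accepting)

start=s0; accept=s11,s12,s13,s14; s0-0->s1; s0-1->s2; s1-0->s3; s1-1->s4; s2-0->s5; s2-1->s6; s3-0->s7; s3-1->s8; s4-0->s9; s4-1->s10; s5-0->s11; s5-1->s12; s6-0->s13; s6-1->s14; s7-0->s7; s7-1->s8; s8-0->s9; s8-1->s10; s9-0->s11; s9-1->s12; s10-0->s13; s10-1->s14; s11-0->s7; s11-1->s8; s12-0->s9; s12-1->s10; s13-0->s11; s13-1->s12; s14-0->s13; s14-1->s14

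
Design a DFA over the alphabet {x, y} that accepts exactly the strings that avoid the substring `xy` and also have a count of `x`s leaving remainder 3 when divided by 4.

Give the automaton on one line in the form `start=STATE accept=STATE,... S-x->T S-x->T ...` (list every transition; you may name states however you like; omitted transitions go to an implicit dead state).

Build one automaton per condition and run them in lockstep. The first has 3 states tracking partial matches of the forbidden pattern `xy`; the second has 4 states tracking the count of `x`s modulo 4. A product state is a pair (one from each), accepting exactly when both do.
9 states suffice.
        x   y  
>  s0   s1  s0 
   s1   s2  s3 
   s2   s4  s5 
   s3   s5  s3 
 * s4   s6  s7 
   s5   s7  s5 
   s6   s1  s8 
   s7   s8  s7 
   s8   s3  s8 
(> = start, * = accepting)

start=s0 accept=s4 s0-x->s1 s0-y->s0 s1-x->s2 s1-y->s3 s2-x->s4 s2-y->s5 s3-x->s5 s3-y->s3 s4-x->s6 s4-y->s7 s5-x->s7 s5-y->s5 s6-x->s1 s6-y->s8 s7-x->s8 s7-y->s7 s8-x->s3 s8-y->s8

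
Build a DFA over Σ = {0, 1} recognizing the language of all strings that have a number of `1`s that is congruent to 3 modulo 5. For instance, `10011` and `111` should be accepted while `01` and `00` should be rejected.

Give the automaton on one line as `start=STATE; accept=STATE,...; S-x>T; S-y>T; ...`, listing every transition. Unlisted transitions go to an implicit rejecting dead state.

start=q0; accept=q3; q0-0>q0; q0-1>q1; q1-0>q1; q1-1>q2; q2-0>q2; q2-1>q3; q3-0>q3; q3-1>q4; q4-0>q4; q4-1>q0

Keep the running count of `1`s modulo 5: each `1` advances along the cycle q0 → q1 → q2 → q3 → q4 → q0 while other symbols loop. Accept at q3.
A 5-state machine:
        0   1  
>  q0   q0  q1 
   q1   q1  q2 
   q2   q2  q3 
 * q3   q3  q4 
   q4   q4  q0 
(> = start, * = accepting)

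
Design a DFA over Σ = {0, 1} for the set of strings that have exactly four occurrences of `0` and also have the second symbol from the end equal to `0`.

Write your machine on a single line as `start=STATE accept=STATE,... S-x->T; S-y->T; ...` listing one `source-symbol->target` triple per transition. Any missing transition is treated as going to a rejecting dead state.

Build one automaton per condition and run them in lockstep. The first has 6 states tracking the count of `0`s, saturating at 5; the second has 7 states tracking the last 2 symbols read. A product state is a pair (one from each), accepting exactly when both do.
With 23 states:
       0  1 
>  A   B  C 
   B   D  E 
   C   F  G 
   D   H  I 
   E   J  K 
   F   D  E 
   G   F  G 
   H   L  M 
   I   N  O 
   J   H  I 
   K   J  K 
 * L   P  Q 
   M   R  S 
   N   L  M 
   O   N  O 
   P   P  T 
 * Q   U  V 
   R   P  Q 
   S   R  S 
   T   U  W 
   U   P  T 
   V   U  V 
   W   U  W 
(> = start, * = accepting)

start=A; accept=L,Q; A-0->B; A-1->C; B-0->D; B-1->E; C-0->F; C-1->G; D-0->H; D-1->I; E-0->J; E-1->K; F-0->D; F-1->E; G-0->F; G-1->G; H-0->L; H-1->M; I-0->N; I-1->O; J-0->H; J-1->I; K-0->J; K-1->K; L-0->P; L-1->Q; M-0->R; M-1->S; N-0->L; N-1->M; O-0->N; O-1->O; P-0->P; P-1->T; Q-0->U; Q-1->V; R-0->P; R-1->Q; S-0->R; S-1->S; T-0->U; T-1->W; U-0->P; U-1->T; V-0->U; V-1->V; W-0->U; W-1->W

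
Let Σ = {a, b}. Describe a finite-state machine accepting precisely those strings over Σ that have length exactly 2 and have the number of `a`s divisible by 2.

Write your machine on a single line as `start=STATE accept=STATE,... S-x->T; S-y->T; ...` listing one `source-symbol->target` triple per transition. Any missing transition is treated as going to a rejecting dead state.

Run two small machines in parallel and take their product. One (4 states) tracks the input length, saturating at 3; the other (2 states) tracks the count of `a`s modulo 2. Each combined state is a pair, one component from each; accept when both components accept. After merging equivalent states the machine shrinks.
        a   b  
>  s0   s1  s2 
   s1   s3  s4 
   s2   s4  s3 
 * s3   s4  s4 
   s4   s4  s4 
(> = start, * = accepting)

start=s0; accept=s3; s0-a->s1; s0-b->s2; s1-a->s3; s1-b->s4; s2-a->s4; s2-b->s3; s3-a->s4; s3-b->s4; s4-a->s4; s4-b->s4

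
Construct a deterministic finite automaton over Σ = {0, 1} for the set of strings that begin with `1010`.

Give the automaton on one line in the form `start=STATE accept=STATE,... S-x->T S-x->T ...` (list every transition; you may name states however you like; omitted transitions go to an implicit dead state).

Walk along `1010` while the input agrees: from q0 take `1` to q1, and so on. Any deviation drops to the rejecting sink q5. Once q4 is reached the prefix is confirmed and every continuation is accepted.
6 states suffice.
        0   1  
>  q0   q5  q1 
   q1   q2  q5 
   q2   q5  q3 
   q3   q4  q5 
 * q4   q4  q4 
   q5   q5  q5 
(> = start, * = accepting)

start=q0 accept=q4 q0-0->q5 q0-1->q1 q1-0->q2 q1-1->q5 q2-0->q5 q2-1->q3 q3-0->q4 q3-1->q5 q4-0->q4 q4-1->q4 q5-0->q5 q5-1->q5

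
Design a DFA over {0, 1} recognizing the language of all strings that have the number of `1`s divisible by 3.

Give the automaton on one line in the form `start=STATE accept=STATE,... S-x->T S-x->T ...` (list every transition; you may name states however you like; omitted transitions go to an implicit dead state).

start=q0 accept=q0 q0-0->q0 q0-1->q1 q1-0->q1 q1-1->q2 q2-0->q2 q2-1->q0

Keep the running count of `1`s modulo 3: each `1` advances along the cycle q0 → q1 → q2 → q0 while other symbols loop. Accept at q0.
        0   1  
>* q0   q0  q1 
   q1   q1  q2 
   q2   q2  q0 
(> = start, * = accepting)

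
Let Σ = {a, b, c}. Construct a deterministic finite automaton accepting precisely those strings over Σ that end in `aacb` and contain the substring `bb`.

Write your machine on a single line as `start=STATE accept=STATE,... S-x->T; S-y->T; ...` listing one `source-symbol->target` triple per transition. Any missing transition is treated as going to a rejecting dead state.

start=S0; accept=S10; S0-a->S1; S0-b->S2; S0-c->S0; S1-a->S3; S1-b->S2; S1-c->S0; S2-a->S1; S2-b->S4; S2-c->S0; S3-a->S3; S3-b->S2; S3-c->S5; S4-a->S6; S4-b->S4; S4-c->S4; S5-a->S1; S5-b->S7; S5-c->S0; S6-a->S8; S6-b->S4; S6-c->S4; S7-a->S1; S7-b->S4; S7-c->S0; S8-a->S8; S8-b->S4; S8-c->S9; S9-a->S6; S9-b->S10; S9-c->S4; S10-a->S6; S10-b->S4; S10-c->S4

Run two small machines in parallel and take their product. The first has 5 states tracking how much of the suffix `aacb` has currently been matched; the second has 3 states tracking whether and how much of `bb` has been seen. A product state is a pair (one from each), accepting exactly when both do.
With 11 states:
          a    b    c  
>  S0     S1   S2   S0 
   S1     S3   S2   S0 
   S2     S1   S4   S0 
   S3     S3   S2   S5 
   S4     S6   S4   S4 
   S5     S1   S7   S0 
   S6     S8   S4   S4 
   S7     S1   S4   S0 
   S8     S8   S4   S9 
   S9     S6  S10   S4 
 * S10    S6   S4   S4 
(> = start, * = accepting)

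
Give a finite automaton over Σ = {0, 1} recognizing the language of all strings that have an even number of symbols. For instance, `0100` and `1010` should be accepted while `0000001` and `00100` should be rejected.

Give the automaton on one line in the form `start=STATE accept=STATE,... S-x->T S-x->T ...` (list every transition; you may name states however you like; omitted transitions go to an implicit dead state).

start=S0 accept=S0 S0-0->S1 S0-1->S1 S1-0->S0 S1-1->S0

Only the length mod 2 matters, so use a 2-cycle: from any state, every input symbol moves to the next state, wrapping S1 back to S0. Mark S0 accepting.
With 2 states:
        0   1  
>* S0   S1  S1 
   S1   S0  S0 
(> = start, * = accepting)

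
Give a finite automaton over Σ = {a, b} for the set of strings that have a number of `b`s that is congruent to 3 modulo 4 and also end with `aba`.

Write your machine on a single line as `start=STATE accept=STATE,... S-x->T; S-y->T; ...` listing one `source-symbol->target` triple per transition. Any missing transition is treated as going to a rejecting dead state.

start=s0; accept=s13; s0-a->s1; s0-b->s2; s1-a->s1; s1-b->s3; s2-a->s4; s2-b->s5; s3-a->s6; s3-b->s5; s4-a->s4; s4-b->s7; s5-a->s8; s5-b->s9; s6-a->s4; s6-b->s7; s7-a->s10; s7-b->s9; s8-a->s8; s8-b->s11; s9-a->s12; s9-b->s0; s10-a->s8; s10-b->s11; s11-a->s13; s11-b->s0; s12-a->s12; s12-b->s14; s13-a->s12; s13-b->s14; s14-a->s15; s14-b->s2; s15-a->s1; s15-b->s3

Handle the two conditions separately and then intersect. The first has 4 states tracking the count of `b`s modulo 4; the second has 4 states tracking how much of the suffix `aba` has currently been matched. A product state is a pair (one from each), accepting exactly when both do.
A 16-state machine:
          a    b  
>  s0     s1   s2 
   s1     s1   s3 
   s2     s4   s5 
   s3     s6   s5 
   s4     s4   s7 
   s5     s8   s9 
   s6     s4   s7 
   s7    s10   s9 
   s8     s8  s11 
   s9    s12   s0 
   s10    s8  s11 
   s11   s13   s0 
   s12   s12  s14 
 * s13   s12  s14 
   s14   s15   s2 
   s15    s1   s3 
(> = start, * = accepting)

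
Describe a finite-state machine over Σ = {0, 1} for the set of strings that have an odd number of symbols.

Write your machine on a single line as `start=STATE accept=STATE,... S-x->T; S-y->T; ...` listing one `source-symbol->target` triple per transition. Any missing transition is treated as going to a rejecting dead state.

Only the length mod 2 matters, so use a 2-cycle: from any state, every input symbol moves to the next state, wrapping B back to A. Mark B accepting.
       0  1 
>  A   B  B 
 * B   A  A 
(> = start, * = accepting)

start=A; accept=B; A-0->B; A-1->B; B-0->A; B-1->A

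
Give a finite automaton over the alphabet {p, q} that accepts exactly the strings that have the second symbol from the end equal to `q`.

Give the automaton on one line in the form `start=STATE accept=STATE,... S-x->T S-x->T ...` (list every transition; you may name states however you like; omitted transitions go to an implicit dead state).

start=A accept=F,G A-p->B A-q->C B-p->D B-q->E C-p->F C-q->G D-p->D D-q->E E-p->F E-q->G F-p->D F-q->E G-p->F G-q->G

Because acceptance depends on a position counted from the end, the machine has to buffer the most recent 2 symbols. Make each state the string of the last up-to-2 symbols read; on input `x` shift the window left and append `x`. Accept when the buffered window has length 2 and begins with `q`.
With 7 states:
       p  q 
>  A   B  C 
   B   D  E 
   C   F  G 
   D   D  E 
   E   F  G 
 * F   D  E 
 * G   F  G 
(> = start, * = accepting)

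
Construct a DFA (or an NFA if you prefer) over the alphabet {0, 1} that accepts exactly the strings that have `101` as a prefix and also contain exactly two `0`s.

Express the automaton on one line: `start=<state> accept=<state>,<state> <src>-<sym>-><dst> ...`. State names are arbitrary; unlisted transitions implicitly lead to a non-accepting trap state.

start=S0 accept=S5 S0-0->S1 S0-1->S2 S1-0->S1 S1-1->S1 S2-0->S3 S2-1->S1 S3-0->S1 S3-1->S4 S4-0->S5 S4-1->S4 S5-0->S1 S5-1->S5

Build one automaton per condition and run them in lockstep. The first has 5 states tracking whether the input so far still matches the prefix `101`; the second has 4 states tracking the count of `0`s, saturating at 3. A product state is a pair (one from each), accepting exactly when both do. Minimizing collapses redundant product states.
A 6-state machine:
        0   1  
>  S0   S1  S2 
   S1   S1  S1 
   S2   S3  S1 
   S3   S1  S4 
   S4   S5  S4 
 * S5   S1  S5 
(> = start, * = accepting)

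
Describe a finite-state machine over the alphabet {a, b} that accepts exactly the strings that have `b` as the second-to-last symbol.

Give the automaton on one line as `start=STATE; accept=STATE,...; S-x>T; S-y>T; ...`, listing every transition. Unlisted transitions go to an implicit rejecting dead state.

start=q0; accept=q5,q6; q0-a>q1; q0-b>q2; q1-a>q3; q1-b>q4; q2-a>q5; q2-b>q6; q3-a>q3; q3-b>q4; q4-a>q5; q4-b>q6; q5-a>q3; q5-b>q4; q6-a>q5; q6-b>q6

A DFA must remember the last 2 symbols (since which symbol is second-to-last isn't known until the input ends). Use one state per possible window of the last ≤2 symbols; accept from those whose window starts with `b`.
A 7-state machine:
        a   b  
>  q0   q1  q2 
   q1   q3  q4 
   q2   q5  q6 
   q3   q3  q4 
   q4   q5  q6 
 * q5   q3  q4 
 * q6   q5  q6 
(> = start, * = accepting)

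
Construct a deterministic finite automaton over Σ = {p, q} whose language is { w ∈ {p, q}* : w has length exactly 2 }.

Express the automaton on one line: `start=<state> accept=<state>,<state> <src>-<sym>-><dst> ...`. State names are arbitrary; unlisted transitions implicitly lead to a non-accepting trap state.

Count input length up to 3: every symbol moves from S0 toward S3, which means 'more than 2' and absorbs. Accept from {S2}.
A 4-state machine:
        p   q  
>  S0   S1  S1 
   S1   S2  S2 
 * S2   S3  S3 
   S3   S3  S3 
(> = start, * = accepting)

start=S0 accept=S2 S0-p->S1 S0-q->S1 S1-p->S2 S1-q->S2 S2-p->S3 S2-q->S3 S3-p->S3 S3-q->S3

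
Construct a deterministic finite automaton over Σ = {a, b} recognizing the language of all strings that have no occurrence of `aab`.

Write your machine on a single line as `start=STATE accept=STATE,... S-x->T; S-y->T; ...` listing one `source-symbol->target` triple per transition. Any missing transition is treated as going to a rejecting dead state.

This is the complement of 'contains `aab`'. Use the same substring-matching states — S0 through S3 holding how much of `aab` has just been matched — but flip the accepting set: everything except the trap S3 accepts.
        a   b  
>* S0   S1  S0 
 * S1   S2  S0 
 * S2   S2  S3 
   S3   S3  S3 
(> = start, * = accepting)

start=S0; accept=S0,S1,S2; S0-a->S1; S0-b->S0; S1-a->S2; S1-b->S0; S2-a->S2; S2-b->S3; S3-a->S3; S3-b->S3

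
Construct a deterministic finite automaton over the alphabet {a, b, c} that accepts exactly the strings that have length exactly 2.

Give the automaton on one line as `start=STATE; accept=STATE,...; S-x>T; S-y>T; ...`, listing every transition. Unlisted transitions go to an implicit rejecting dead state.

start=S0; accept=S2; S0-a>S1; S0-b>S1; S0-c>S1; S1-a>S2; S1-b>S2; S1-c>S2; S2-a>S3; S2-b>S3; S2-c>S3; S3-a>S3; S3-b>S3; S3-c>S3

Count input length up to 3: every symbol moves from S0 toward S3, which means 'more than 2' and absorbs. Accept from {S2}.
        a   b   c  
>  S0   S1  S1  S1 
   S1   S2  S2  S2 
 * S2   S3  S3  S3 
   S3   S3  S3  S3 
(> = start, * = accepting)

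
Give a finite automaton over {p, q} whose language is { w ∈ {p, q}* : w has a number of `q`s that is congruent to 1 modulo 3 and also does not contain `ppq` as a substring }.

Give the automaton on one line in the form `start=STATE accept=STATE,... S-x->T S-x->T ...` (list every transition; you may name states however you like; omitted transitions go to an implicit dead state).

Run two small machines in parallel and take their product. The first has 3 states tracking the count of `q`s modulo 3; the second has 4 states tracking partial matches of the forbidden pattern `ppq`. A product state is a pair (one from each), accepting exactly when both do. Equivalent product states are then merged.
An 8-state machine:
        p   q  
>  S0   S1  S2 
   S1   S3  S2 
 * S2   S4  S5 
   S3   S3  S3 
 * S4   S6  S5 
   S5   S7  S0 
 * S6   S6  S3 
   S7   S3  S0 
(> = start, * = accepting)

start=S0 accept=S2,S4,S6 S0-p->S1 S0-q->S2 S1-p->S3 S1-q->S2 S2-p->S4 S2-q->S5 S3-p->S3 S3-q->S3 S4-p->S6 S4-q->S5 S5-p->S7 S5-q->S0 S6-p->S6 S6-q->S3 S7-p->S3 S7-q->S0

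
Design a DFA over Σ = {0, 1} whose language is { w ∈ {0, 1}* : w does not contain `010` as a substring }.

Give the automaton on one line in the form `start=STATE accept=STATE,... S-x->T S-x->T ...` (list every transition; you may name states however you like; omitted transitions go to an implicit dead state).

Track partial matches of the forbidden pattern `010`. State q3 is a dead state reached once `010` has occurred; every other state accepts. q0 means no part of `010` is currently matched.
A 4-state machine:
        0   1  
>* q0   q1  q0 
 * q1   q1  q2 
 * q2   q3  q0 
   q3   q3  q3 
(> = start, * = accepting)

start=q0 accept=q0,q1,q2 q0-0->q1 q0-1->q0 q1-0->q1 q1-1->q2 q2-0->q3 q2-1->q0 q3-0->q3 q3-1->q3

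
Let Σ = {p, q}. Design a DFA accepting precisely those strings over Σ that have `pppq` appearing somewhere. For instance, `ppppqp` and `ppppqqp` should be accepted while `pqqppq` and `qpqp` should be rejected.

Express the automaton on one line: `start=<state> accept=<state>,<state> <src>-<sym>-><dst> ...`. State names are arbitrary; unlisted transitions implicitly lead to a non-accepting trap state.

Track how much of `pppq` has been matched so far: state S0 is no progress, S4 is the absorbing accept state reached once `pppq` has occurred. Intermediate states record partial matches; on a mismatch, fall back to the longest reusable overlap.
A 5-state machine:
        p   q  
>  S0   S1  S0 
   S1   S2  S0 
   S2   S3  S0 
   S3   S3  S4 
 * S4   S4  S4 
(> = start, * = accepting)

start=S0 accept=S4 S0-p->S1 S0-q->S0 S1-p->S2 S1-q->S0 S2-p->S3 S2-q->S0 S3-p->S3 S3-q->S4 S4-p->S4 S4-q->S4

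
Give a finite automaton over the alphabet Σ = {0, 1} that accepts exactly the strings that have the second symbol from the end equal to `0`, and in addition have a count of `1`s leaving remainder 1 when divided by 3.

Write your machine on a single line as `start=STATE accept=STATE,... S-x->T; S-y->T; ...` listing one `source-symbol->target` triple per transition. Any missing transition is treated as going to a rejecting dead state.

start=S0; accept=S3,S6; S0-0->S1; S0-1->S2; S1-0->S1; S1-1->S3; S2-0->S4; S2-1->S5; S3-0->S4; S3-1->S5; S4-0->S6; S4-1->S5; S5-0->S5; S5-1->S0; S6-0->S6; S6-1->S5

Build one automaton per condition and run them in lockstep. The first has 7 states tracking the last 2 symbols read; the second has 3 states tracking the count of `1`s modulo 3. A product state is a pair (one from each), accepting exactly when both do. Minimizing collapses redundant product states.
7 states suffice.
        0   1  
>  S0   S1  S2 
   S1   S1  S3 
   S2   S4  S5 
 * S3   S4  S5 
   S4   S6  S5 
   S5   S5  S0 
 * S6   S6  S5 
(> = start, * = accepting)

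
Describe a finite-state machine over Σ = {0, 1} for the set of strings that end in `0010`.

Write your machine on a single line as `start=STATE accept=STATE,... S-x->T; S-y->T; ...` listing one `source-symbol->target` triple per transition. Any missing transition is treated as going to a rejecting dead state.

start=q0; accept=q4; q0-0->q1; q0-1->q0; q1-0->q2; q1-1->q0; q2-0->q2; q2-1->q3; q3-0->q4; q3-1->q0; q4-0->q2; q4-1->q0

Remember how much of `0010` the current input suffix matches. State q0 means no match yet; q1 means the last symbol is `0`; q2 means the last 2 symbols are `00`; q3 means the last 3 symbols are `001`; q4 means the last 4 symbols are `0010`. Only q4 accepts. On a mismatch, fall back to the longest proper suffix that is still a prefix of `0010`.
5 states suffice.
        0   1  
>  q0   q1  q0 
   q1   q2  q0 
   q2   q2  q3 
   q3   q4  q0 
 * q4   q2  q0 
(> = start, * = accepting)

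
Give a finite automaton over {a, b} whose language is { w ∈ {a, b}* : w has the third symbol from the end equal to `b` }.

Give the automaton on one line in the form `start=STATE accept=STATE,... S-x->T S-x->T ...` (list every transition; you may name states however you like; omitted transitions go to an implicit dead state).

start=q0 accept=q11,q12,q13,q14 q0-a->q1 q0-b->q2 q1-a->q3 q1-b->q4 q2-a->q5 q2-b->q6 q3-a->q7 q3-b->q8 q4-a->q9 q4-b->q10 q5-a->q11 q5-b->q12 q6-a->q13 q6-b->q14 q7-a->q7 q7-b->q8 q8-a->q9 q8-b->q10 q9-a->q11 q9-b->q12 q10-a->q13 q10-b->q14 q11-a->q7 q11-b->q8 q12-a->q9 q12-b->q10 q13-a->q11 q13-b->q12 q14-a->q13 q14-b->q14

Because acceptance depends on a position counted from the end, the machine has to buffer the most recent 3 symbols. Make each state the string of the last up-to-3 symbols read; on input `x` shift the window left and append `x`. Accept when the buffered window has length 3 and begins with `b`.
A 15-state machine:
          a    b  
>  q0     q1   q2 
   q1     q3   q4 
   q2     q5   q6 
   q3     q7   q8 
   q4     q9  q10 
   q5    q11  q12 
   q6    q13  q14 
   q7     q7   q8 
   q8     q9  q10 
   q9    q11  q12 
   q10   q13  q14 
 * q11    q7   q8 
 * q12    q9  q10 
 * q13   q11  q12 
 * q14   q13  q14 
(> = start, * = accepting)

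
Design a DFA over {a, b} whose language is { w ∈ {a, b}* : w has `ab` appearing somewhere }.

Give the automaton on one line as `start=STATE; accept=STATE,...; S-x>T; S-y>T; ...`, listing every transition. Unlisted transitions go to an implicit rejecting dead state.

States q0..q1 record the length of the longest prefix of `ab` that matches the current input suffix. Reaching q2 means `ab` has been seen, and we stay there forever. Accept from q2.
A 3-state machine:
        a   b  
>  q0   q1  q0 
   q1   q1  q2 
 * q2   q2  q2 
(> = start, * = accepting)

start=q0; accept=q2; q0-a>q1; q0-b>q0; q1-a>q1; q1-b>q2; q2-a>q2; q2-b>q2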